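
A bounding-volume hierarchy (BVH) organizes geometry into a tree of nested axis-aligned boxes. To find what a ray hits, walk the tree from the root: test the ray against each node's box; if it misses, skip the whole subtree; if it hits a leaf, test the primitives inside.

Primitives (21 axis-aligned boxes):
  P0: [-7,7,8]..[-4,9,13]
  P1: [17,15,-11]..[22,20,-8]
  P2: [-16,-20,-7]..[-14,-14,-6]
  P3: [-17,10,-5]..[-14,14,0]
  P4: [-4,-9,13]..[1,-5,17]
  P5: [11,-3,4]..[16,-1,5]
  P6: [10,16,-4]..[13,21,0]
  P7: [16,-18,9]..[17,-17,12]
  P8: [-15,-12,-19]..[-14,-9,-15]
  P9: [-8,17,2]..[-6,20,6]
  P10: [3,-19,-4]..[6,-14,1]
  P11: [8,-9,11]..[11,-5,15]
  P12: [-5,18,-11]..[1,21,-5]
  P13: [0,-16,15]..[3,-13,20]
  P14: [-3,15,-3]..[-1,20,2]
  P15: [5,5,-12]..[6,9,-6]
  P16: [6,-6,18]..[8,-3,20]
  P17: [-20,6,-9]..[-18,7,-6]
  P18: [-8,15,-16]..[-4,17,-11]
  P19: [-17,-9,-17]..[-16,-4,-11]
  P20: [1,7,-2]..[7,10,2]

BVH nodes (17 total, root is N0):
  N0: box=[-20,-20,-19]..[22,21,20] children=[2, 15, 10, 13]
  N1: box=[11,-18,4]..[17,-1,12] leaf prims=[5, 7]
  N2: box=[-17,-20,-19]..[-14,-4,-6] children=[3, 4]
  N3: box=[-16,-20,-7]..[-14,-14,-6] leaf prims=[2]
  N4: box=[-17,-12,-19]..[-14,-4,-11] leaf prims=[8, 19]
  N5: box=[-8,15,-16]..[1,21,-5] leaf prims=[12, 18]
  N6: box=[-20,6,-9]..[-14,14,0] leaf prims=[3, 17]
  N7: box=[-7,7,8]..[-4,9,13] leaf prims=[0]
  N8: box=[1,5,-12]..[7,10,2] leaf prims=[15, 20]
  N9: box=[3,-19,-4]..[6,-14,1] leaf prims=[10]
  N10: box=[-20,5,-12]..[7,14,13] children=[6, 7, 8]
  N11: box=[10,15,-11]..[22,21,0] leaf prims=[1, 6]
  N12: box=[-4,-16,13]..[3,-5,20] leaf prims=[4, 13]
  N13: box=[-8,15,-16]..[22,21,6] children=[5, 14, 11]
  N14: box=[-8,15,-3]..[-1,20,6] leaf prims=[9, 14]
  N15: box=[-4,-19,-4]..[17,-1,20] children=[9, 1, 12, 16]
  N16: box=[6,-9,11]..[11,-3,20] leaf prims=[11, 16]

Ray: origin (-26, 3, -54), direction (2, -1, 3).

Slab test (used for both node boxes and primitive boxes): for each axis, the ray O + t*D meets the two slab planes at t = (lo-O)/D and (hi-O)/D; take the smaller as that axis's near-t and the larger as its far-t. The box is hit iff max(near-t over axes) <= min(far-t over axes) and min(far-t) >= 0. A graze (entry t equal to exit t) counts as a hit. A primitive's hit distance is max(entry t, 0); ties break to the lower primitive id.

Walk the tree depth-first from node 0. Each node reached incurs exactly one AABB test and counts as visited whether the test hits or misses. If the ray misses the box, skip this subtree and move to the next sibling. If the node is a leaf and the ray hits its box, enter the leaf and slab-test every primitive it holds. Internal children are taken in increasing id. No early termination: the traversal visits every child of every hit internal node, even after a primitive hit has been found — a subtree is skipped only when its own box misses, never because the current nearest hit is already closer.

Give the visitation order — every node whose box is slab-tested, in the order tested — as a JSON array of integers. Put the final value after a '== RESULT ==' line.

Traverse from the root:
N0 x:[3,24] y:[-18,23] z:[35/3,74/3] -> hit [35/3,23], descend [2, 10, 13, 15]
  N2 x:[9/2,6] y:[7,23] z:[35/3,16] -> miss, prune
  N10 x:[3,33/2] y:[-11,-2] z:[14,67/3] -> miss, prune
  N13 x:[9,24] y:[-18,-12] z:[38/3,20] -> miss, prune
  N15 x:[11,43/2] y:[4,22] z:[50/3,74/3] -> hit [50/3,43/2], descend [1, 9, 12, 16]
    N1 x:[37/2,43/2] y:[4,21] z:[58/3,22] -> hit [58/3,21] leaf, test {P5(miss), P7@t=21}
    N9 x:[29/2,16] y:[17,22] z:[50/3,55/3] -> miss, prune
    N12 x:[11,29/2] y:[8,19] z:[67/3,74/3] -> miss, prune
    N16 x:[16,37/2] y:[6,12] z:[65/3,74/3] -> miss, prune

order=[0, 2, 10, 13, 15, 1, 9, 12, 16]  |boxes|=9  |leaves|=1  hit=P7

== RESULT ==
[0, 2, 10, 13, 15, 1, 9, 12, 16]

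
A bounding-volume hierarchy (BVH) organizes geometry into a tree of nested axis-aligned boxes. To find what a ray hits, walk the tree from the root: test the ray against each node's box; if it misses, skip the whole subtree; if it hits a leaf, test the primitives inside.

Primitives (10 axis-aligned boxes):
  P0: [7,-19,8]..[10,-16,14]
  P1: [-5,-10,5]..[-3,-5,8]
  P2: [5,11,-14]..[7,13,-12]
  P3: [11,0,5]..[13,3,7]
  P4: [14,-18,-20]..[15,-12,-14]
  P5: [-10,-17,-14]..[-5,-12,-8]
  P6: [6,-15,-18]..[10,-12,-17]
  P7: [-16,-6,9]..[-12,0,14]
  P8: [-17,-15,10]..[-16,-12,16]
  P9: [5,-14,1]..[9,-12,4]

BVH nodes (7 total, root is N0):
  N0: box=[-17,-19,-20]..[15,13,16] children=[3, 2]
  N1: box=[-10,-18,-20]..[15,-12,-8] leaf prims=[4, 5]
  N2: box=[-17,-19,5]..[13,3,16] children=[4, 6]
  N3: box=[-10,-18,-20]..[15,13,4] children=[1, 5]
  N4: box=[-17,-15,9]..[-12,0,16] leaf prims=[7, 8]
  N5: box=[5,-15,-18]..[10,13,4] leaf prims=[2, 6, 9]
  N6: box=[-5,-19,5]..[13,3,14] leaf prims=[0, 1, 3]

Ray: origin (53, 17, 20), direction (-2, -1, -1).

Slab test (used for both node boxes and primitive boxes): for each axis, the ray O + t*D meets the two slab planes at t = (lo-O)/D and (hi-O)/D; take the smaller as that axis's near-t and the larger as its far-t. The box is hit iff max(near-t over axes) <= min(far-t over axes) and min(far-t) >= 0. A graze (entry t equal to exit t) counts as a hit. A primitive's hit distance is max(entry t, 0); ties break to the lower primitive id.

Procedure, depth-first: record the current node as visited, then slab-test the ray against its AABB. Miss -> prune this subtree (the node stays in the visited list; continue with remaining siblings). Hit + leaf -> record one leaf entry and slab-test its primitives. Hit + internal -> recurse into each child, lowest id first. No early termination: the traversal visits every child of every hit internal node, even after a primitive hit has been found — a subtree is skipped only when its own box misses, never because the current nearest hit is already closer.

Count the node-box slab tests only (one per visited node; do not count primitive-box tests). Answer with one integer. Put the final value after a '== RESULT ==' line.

Traverse from the root:
N0 x:[19,35] y:[4,36] z:[4,40] -> hit [19,35], descend [2, 3]
  N2 x:[20,35] y:[14,36] z:[4,15] -> miss, prune
  N3 x:[19,63/2] y:[4,35] z:[16,40] -> hit [19,63/2], descend [1, 5]
    N1 x:[19,63/2] y:[29,35] z:[28,40] -> hit [29,63/2] leaf, test {P4(miss), P5@t=29}
    N5 x:[43/2,24] y:[4,32] z:[16,38] -> hit [43/2,24] leaf, test {P2(miss), P6(miss), P9(miss)}

5 AABB tests over nodes [0, 2, 3, 1, 5]; 2 leaves entered; closest P5.

== RESULT ==
5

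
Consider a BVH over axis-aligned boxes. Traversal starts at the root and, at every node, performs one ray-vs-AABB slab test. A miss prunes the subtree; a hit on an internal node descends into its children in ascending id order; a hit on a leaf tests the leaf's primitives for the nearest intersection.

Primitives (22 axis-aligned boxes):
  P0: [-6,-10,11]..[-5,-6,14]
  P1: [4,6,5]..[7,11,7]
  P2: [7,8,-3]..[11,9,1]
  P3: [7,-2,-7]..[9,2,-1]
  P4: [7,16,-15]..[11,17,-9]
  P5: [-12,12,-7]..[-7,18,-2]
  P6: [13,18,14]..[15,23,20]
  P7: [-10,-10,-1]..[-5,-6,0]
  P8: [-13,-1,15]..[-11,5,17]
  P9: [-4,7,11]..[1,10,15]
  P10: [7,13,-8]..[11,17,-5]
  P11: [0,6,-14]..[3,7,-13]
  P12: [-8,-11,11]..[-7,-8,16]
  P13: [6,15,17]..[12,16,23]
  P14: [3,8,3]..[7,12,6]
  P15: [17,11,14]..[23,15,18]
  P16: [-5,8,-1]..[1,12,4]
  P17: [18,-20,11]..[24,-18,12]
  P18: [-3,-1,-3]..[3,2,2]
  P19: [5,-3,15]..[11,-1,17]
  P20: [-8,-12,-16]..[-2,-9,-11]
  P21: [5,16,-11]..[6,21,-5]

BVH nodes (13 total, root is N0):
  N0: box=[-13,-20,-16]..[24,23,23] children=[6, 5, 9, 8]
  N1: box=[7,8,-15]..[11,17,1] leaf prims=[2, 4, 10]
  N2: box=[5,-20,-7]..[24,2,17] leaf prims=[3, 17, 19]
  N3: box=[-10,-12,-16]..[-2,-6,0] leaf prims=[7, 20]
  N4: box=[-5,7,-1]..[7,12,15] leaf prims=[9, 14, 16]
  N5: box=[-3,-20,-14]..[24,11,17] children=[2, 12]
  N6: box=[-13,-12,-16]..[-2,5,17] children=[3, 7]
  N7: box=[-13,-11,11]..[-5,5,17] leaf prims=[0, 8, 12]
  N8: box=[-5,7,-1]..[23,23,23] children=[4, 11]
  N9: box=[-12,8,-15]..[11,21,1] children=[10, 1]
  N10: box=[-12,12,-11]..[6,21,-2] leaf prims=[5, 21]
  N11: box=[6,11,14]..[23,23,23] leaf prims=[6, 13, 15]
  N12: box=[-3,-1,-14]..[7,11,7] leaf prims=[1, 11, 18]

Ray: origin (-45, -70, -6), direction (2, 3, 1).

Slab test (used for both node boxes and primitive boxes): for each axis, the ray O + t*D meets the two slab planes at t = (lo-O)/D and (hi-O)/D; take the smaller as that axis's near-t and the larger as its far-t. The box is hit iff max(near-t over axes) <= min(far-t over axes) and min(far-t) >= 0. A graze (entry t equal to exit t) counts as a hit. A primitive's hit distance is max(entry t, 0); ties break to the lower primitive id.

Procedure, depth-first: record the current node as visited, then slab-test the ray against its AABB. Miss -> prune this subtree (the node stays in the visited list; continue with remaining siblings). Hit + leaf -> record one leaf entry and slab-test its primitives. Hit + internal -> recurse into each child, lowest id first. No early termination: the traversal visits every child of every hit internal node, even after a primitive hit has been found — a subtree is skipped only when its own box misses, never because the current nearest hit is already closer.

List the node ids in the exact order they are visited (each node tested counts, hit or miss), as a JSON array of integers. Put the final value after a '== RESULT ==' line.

Walk:
N0 x:[16,69/2] y:[50/3,31] z:[-10,29] -> hit [50/3,29], descend [5, 6, 8, 9]
  N5 x:[21,69/2] y:[50/3,27] z:[-8,23] -> hit [21,23], descend [2, 12]
    N2 x:[25,69/2] y:[50/3,24] z:[-1,23] -> miss, prune
    N12 x:[21,26] y:[23,27] z:[-8,13] -> miss, prune
  N6 x:[16,43/2] y:[58/3,25] z:[-10,23] -> hit [58/3,43/2], descend [3, 7]
    N3 x:[35/2,43/2] y:[58/3,64/3] z:[-10,6] -> miss, prune
    N7 x:[16,20] y:[59/3,25] z:[17,23] -> hit [59/3,20] leaf, test {P0@t=20, P8(miss), P12(miss)}
  N8 x:[20,34] y:[77/3,31] z:[5,29] -> hit [77/3,29], descend [4, 11]
    N4 x:[20,26] y:[77/3,82/3] z:[5,21] -> miss, prune
    N11 x:[51/2,34] y:[27,31] z:[20,29] -> hit [27,29] leaf, test {P6(miss), P13@t=85/3, P15(miss)}
  N9 x:[33/2,28] y:[26,91/3] z:[-9,7] -> miss, prune

Visited [0, 5, 2, 12, 6, 3, 7, 8, 4, 11, 9]. Tests: 11 box, 2 leaf. Nearest: P0.

== RESULT ==
[0, 5, 2, 12, 6, 3, 7, 8, 4, 11, 9]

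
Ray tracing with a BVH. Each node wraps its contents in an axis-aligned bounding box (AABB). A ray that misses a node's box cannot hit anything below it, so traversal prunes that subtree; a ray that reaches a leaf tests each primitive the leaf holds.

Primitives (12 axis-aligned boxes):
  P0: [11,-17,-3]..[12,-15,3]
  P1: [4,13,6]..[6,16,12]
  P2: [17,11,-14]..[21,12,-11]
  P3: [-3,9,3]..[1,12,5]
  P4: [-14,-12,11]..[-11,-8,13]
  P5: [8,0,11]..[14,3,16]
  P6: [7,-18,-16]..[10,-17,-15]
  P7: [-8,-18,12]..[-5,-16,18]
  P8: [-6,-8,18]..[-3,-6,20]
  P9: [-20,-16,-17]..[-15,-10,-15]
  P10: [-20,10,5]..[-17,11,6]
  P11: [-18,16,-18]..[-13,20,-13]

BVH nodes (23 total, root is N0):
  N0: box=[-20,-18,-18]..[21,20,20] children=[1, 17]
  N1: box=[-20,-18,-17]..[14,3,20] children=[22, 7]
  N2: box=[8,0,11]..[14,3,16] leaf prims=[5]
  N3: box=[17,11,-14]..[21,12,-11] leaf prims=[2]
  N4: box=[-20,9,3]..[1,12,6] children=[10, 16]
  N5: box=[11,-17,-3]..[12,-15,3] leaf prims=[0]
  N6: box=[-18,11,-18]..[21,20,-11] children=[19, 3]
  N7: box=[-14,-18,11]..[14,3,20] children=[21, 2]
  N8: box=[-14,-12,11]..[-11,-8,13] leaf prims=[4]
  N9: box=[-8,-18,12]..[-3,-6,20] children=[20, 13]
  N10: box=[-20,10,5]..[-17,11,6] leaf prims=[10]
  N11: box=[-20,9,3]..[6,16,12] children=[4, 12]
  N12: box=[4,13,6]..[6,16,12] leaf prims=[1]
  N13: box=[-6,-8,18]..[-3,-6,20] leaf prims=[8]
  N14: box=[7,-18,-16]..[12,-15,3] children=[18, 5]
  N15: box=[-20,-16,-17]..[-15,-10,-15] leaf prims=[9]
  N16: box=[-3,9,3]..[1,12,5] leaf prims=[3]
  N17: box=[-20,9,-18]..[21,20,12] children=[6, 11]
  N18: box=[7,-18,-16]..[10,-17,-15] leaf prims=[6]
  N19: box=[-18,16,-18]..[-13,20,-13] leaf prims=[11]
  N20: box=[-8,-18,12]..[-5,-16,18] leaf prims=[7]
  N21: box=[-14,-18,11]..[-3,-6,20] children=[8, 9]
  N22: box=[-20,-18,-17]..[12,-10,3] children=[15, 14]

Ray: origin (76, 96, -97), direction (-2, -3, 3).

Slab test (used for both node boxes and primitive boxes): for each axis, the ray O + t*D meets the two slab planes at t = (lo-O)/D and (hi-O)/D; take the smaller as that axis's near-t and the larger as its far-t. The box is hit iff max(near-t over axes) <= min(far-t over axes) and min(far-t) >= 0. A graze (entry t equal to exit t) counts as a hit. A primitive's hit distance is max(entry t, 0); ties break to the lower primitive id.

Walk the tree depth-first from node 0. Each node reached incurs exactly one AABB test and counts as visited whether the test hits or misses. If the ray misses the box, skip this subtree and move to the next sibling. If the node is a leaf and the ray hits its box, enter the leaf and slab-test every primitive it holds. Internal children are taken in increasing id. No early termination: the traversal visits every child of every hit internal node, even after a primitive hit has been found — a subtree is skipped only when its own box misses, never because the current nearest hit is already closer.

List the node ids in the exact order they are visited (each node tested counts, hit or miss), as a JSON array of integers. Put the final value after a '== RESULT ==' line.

Trace the traversal:
N0 x:[55/2,48] y:[76/3,38] z:[79/3,39] -> hit [55/2,38], descend [1, 17]
  N1 x:[31,48] y:[31,38] z:[80/3,39] -> hit [31,38], descend [7, 22]
    N7 x:[31,45] y:[31,38] z:[36,39] -> hit [36,38], descend [2, 21]
      N2 x:[31,34] y:[31,32] z:[36,113/3] -> miss, prune
      N21 x:[79/2,45] y:[34,38] z:[36,39] -> miss, prune
    N22 x:[32,48] y:[106/3,38] z:[80/3,100/3] -> miss, prune
  N17 x:[55/2,48] y:[76/3,29] z:[79/3,109/3] -> hit [55/2,29], descend [6, 11]
    N6 x:[55/2,47] y:[76/3,85/3] z:[79/3,86/3] -> hit [55/2,85/3], descend [3, 19]
      N3 x:[55/2,59/2] y:[28,85/3] z:[83/3,86/3] -> hit [28,85/3] leaf, test {P2@t=28}
      N19 x:[89/2,47] y:[76/3,80/3] z:[79/3,28] -> miss, prune
    N11 x:[35,48] y:[80/3,29] z:[100/3,109/3] -> miss, prune

11 AABB tests over nodes [0, 1, 7, 2, 21, 22, 17, 6, 3, 19, 11]; 1 leaf entered; closest P2.

== RESULT ==
[0, 1, 7, 2, 21, 22, 17, 6, 3, 19, 11]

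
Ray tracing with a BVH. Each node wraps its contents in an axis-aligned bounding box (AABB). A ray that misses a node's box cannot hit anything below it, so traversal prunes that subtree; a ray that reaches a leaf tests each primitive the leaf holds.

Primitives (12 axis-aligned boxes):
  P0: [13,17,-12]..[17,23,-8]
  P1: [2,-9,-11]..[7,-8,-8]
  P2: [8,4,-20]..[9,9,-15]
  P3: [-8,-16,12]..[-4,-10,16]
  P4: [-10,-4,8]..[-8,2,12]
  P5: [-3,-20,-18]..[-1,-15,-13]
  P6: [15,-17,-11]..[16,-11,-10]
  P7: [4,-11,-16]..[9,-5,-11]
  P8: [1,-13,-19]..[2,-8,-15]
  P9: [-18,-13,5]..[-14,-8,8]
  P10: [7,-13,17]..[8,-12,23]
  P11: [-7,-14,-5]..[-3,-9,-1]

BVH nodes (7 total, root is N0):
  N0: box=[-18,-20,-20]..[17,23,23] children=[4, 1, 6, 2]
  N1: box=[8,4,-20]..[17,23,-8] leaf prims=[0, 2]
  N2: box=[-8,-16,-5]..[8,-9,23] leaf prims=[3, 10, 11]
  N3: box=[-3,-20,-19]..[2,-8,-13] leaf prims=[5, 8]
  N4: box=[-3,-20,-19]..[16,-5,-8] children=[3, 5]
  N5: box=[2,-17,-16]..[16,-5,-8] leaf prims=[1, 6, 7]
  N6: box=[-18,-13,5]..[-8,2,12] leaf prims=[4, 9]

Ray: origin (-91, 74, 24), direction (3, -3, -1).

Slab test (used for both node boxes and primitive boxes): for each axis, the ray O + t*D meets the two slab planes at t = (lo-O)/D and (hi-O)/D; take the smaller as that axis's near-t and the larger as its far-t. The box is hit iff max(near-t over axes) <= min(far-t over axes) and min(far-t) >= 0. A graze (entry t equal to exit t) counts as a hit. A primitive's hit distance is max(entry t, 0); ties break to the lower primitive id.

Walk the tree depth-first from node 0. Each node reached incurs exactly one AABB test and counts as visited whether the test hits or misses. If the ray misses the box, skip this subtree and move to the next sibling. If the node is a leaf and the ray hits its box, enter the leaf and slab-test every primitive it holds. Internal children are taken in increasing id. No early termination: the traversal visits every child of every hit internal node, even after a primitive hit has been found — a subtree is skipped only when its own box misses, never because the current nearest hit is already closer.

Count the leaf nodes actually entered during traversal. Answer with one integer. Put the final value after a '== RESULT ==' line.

Trace the traversal:
N0 x:[73/3,36] y:[17,94/3] z:[1,44] -> hit [73/3,94/3], descend [1, 2, 4, 6]
  N1 x:[33,36] y:[17,70/3] z:[32,44] -> miss, prune
  N2 x:[83/3,33] y:[83/3,30] z:[1,29] -> hit [83/3,29] leaf, test {P3(miss), P10(miss), P11@t=28}
  N4 x:[88/3,107/3] y:[79/3,94/3] z:[32,43] -> miss, prune
  N6 x:[73/3,83/3] y:[24,29] z:[12,19] -> miss, prune

order=[0, 1, 2, 4, 6]  |boxes|=5  |leaves|=1  hit=P11

== RESULT ==
1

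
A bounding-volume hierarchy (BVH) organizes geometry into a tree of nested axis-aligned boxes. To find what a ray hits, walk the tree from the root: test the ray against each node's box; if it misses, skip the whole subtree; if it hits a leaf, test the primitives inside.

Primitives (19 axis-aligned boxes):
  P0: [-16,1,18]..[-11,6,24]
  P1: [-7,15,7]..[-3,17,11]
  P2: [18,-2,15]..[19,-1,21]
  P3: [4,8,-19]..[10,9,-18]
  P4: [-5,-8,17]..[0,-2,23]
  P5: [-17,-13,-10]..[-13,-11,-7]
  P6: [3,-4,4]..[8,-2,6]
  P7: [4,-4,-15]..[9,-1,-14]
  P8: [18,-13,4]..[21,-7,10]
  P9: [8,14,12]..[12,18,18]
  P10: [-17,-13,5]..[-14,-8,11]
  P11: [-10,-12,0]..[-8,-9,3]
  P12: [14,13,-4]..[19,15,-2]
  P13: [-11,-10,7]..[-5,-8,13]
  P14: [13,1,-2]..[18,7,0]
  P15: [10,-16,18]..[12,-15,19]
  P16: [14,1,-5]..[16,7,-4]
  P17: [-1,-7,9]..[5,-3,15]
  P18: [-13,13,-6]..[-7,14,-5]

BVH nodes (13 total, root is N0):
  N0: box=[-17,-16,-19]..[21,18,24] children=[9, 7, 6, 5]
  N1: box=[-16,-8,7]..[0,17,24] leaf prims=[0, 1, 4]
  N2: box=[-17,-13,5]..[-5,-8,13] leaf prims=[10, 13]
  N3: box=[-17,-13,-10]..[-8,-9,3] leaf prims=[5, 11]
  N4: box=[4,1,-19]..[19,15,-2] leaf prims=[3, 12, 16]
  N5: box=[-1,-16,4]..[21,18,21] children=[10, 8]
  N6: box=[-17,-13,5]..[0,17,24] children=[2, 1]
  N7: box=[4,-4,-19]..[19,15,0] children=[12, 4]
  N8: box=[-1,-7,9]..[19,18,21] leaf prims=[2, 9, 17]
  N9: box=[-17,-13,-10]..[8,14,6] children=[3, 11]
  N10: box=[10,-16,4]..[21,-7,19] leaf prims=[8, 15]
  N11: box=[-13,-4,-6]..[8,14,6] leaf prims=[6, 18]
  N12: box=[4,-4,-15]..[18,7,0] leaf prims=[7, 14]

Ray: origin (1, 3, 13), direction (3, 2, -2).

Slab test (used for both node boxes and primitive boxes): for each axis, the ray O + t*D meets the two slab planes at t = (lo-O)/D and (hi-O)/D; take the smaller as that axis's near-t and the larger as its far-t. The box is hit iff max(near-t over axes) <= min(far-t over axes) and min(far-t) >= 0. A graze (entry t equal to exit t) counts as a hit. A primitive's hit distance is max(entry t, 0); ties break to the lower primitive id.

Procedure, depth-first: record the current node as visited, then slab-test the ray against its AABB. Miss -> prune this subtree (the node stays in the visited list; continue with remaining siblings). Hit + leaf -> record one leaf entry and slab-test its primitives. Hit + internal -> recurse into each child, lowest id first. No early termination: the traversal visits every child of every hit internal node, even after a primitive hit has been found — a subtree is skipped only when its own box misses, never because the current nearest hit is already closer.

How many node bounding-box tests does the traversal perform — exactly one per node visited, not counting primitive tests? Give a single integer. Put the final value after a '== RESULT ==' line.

Walk:
N0 x:[-6,20/3] y:[-19/2,15/2] z:[-11/2,16] -> hit [-11/2,20/3], descend [5, 6, 7, 9]
  N5 x:[-2/3,20/3] y:[-19/2,15/2] z:[-4,9/2] -> hit [-2/3,9/2], descend [8, 10]
    N8 x:[-2/3,6] y:[-5,15/2] z:[-4,2] -> hit [-2/3,2] leaf, test {P2(miss), P9(miss), P17(miss)}
    N10 x:[3,20/3] y:[-19/2,-5] z:[-3,9/2] -> miss, prune
  N6 x:[-6,-1/3] y:[-8,7] z:[-11/2,4] -> miss, prune
  N7 x:[1,6] y:[-7/2,6] z:[13/2,16] -> miss, prune
  N9 x:[-6,7/3] y:[-8,11/2] z:[7/2,23/2] -> miss, prune

7 AABB tests over nodes [0, 5, 8, 10, 6, 7, 9]; 1 leaf entered; closest miss.

== RESULT ==
7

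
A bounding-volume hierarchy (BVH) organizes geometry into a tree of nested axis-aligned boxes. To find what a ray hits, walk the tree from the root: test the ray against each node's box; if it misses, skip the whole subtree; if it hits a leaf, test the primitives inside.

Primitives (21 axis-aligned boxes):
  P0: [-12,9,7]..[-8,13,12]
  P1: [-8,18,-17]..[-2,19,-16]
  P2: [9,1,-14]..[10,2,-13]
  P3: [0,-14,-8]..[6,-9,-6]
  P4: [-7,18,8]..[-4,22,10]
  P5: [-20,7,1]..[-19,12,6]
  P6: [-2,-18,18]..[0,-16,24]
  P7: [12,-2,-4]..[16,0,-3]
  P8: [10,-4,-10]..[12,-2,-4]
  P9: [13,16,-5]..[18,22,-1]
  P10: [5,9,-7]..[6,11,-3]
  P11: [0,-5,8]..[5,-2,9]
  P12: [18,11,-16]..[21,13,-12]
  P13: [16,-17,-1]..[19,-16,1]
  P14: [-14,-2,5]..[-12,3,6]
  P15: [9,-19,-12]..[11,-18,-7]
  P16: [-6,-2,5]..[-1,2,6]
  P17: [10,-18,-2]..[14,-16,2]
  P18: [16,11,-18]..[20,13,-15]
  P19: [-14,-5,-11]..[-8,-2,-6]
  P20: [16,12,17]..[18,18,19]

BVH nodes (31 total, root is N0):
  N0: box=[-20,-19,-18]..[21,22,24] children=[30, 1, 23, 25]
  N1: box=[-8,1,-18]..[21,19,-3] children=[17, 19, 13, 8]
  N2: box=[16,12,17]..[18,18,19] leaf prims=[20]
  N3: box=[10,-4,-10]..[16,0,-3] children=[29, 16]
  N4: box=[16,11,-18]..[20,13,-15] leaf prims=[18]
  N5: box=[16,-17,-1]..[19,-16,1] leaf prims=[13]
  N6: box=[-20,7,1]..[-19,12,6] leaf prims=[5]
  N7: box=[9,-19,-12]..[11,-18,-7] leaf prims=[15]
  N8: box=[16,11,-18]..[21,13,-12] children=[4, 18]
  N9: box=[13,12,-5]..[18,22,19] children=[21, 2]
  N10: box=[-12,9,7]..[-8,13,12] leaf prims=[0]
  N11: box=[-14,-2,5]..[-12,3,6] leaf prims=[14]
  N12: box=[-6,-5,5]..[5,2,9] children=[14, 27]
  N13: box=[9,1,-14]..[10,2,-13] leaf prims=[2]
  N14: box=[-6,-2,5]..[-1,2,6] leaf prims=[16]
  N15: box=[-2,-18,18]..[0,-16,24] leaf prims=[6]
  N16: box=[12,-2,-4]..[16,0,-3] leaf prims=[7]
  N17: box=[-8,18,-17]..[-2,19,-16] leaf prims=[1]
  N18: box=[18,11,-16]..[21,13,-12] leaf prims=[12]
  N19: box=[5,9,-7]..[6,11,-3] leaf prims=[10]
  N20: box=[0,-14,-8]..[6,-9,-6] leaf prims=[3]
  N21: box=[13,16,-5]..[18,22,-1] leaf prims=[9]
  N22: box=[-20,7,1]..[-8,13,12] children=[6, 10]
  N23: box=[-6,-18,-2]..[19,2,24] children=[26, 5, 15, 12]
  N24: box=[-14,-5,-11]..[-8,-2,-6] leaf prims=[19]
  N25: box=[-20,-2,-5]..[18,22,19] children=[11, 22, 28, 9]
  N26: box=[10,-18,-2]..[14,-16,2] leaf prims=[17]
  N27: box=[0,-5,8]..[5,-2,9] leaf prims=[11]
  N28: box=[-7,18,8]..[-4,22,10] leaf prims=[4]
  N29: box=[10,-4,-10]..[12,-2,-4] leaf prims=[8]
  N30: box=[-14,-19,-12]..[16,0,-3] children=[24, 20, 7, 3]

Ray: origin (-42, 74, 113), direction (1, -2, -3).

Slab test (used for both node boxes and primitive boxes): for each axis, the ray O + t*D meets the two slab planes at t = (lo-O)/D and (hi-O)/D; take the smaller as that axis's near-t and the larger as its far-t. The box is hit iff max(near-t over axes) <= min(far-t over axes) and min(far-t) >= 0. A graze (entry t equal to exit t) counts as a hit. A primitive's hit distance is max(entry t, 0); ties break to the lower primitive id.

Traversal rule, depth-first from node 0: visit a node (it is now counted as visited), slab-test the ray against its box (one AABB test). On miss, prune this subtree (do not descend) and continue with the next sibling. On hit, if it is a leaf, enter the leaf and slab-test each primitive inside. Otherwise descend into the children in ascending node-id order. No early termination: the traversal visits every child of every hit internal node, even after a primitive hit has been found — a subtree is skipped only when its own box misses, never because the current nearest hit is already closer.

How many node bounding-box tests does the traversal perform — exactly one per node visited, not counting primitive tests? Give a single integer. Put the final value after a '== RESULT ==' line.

Trace the traversal:
N0 x:[22,63] y:[26,93/2] z:[89/3,131/3] -> hit [89/3,131/3], descend [1, 23, 25, 30]
  N1 x:[34,63] y:[55/2,73/2] z:[116/3,131/3] -> miss, prune
  N23 x:[36,61] y:[36,46] z:[89/3,115/3] -> hit [36,115/3], descend [5, 12, 15, 26]
    N5 x:[58,61] y:[45,91/2] z:[112/3,38] -> miss, prune
    N12 x:[36,47] y:[36,79/2] z:[104/3,36] -> hit [36,36], descend [14, 27]
      N14 x:[36,41] y:[36,38] z:[107/3,36] -> hit [36,36] leaf, test {P16@t=36}
      N27 x:[42,47] y:[38,79/2] z:[104/3,35] -> miss, prune
    N15 x:[40,42] y:[45,46] z:[89/3,95/3] -> miss, prune
    N26 x:[52,56] y:[45,46] z:[37,115/3] -> miss, prune
  N25 x:[22,60] y:[26,38] z:[94/3,118/3] -> hit [94/3,38], descend [9, 11, 22, 28]
    N9 x:[55,60] y:[26,31] z:[94/3,118/3] -> miss, prune
    N11 x:[28,30] y:[71/2,38] z:[107/3,36] -> miss, prune
    N22 x:[22,34] y:[61/2,67/2] z:[101/3,112/3] -> miss, prune
    N28 x:[35,38] y:[26,28] z:[103/3,35] -> miss, prune
  N30 x:[28,58] y:[37,93/2] z:[116/3,125/3] -> hit [116/3,125/3], descend [3, 7, 20, 24]
    N3 x:[52,58] y:[37,39] z:[116/3,41] -> miss, prune
    N7 x:[51,53] y:[46,93/2] z:[40,125/3] -> miss, prune
    N20 x:[42,48] y:[83/2,44] z:[119/3,121/3] -> miss, prune
    N24 x:[28,34] y:[38,79/2] z:[119/3,124/3] -> miss, prune

19 AABB tests over nodes [0, 1, 23, 5, 12, 14, 27, 15, 26, 25, 9, 11, 22, 28, 30, 3, 7, 20, 24]; 1 leaf entered; closest P16.

== RESULT ==
19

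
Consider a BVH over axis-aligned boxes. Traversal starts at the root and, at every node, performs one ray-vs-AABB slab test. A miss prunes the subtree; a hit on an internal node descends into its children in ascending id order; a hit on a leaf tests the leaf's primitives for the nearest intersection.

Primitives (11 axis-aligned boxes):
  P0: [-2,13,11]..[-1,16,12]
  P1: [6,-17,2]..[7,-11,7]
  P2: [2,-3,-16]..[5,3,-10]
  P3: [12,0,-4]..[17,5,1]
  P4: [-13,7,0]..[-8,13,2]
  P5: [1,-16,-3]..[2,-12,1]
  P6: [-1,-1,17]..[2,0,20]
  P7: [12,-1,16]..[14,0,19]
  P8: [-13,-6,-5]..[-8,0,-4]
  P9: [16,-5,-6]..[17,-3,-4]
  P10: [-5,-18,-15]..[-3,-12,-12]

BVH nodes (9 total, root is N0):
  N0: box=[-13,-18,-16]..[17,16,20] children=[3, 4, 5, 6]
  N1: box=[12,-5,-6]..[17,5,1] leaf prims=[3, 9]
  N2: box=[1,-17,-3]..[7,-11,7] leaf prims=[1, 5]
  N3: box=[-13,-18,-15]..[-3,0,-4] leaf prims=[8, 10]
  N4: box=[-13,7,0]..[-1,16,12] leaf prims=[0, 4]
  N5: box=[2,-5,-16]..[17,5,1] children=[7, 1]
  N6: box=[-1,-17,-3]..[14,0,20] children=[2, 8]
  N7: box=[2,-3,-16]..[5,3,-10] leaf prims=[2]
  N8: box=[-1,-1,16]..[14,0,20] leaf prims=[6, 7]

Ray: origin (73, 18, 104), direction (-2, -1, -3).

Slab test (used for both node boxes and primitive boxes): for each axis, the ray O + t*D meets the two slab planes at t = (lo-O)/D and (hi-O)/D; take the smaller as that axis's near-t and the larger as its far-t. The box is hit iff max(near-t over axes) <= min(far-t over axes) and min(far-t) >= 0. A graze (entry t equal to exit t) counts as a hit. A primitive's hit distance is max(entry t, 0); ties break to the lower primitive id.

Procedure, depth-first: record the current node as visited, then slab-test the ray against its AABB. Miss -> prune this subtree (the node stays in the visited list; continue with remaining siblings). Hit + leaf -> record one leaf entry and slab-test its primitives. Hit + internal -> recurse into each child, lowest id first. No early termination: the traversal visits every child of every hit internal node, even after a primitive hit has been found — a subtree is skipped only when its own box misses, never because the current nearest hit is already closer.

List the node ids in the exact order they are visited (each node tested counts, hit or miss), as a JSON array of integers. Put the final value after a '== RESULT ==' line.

Trace the traversal:
N0 x:[28,43] y:[2,36] z:[28,40] -> hit [28,36], descend [3, 4, 5, 6]
  N3 x:[38,43] y:[18,36] z:[36,119/3] -> miss, prune
  N4 x:[37,43] y:[2,11] z:[92/3,104/3] -> miss, prune
  N5 x:[28,71/2] y:[13,23] z:[103/3,40] -> miss, prune
  N6 x:[59/2,37] y:[18,35] z:[28,107/3] -> hit [59/2,35], descend [2, 8]
    N2 x:[33,36] y:[29,35] z:[97/3,107/3] -> hit [33,35] leaf, test {P1@t=33, P5(miss)}
    N8 x:[59/2,37] y:[18,19] z:[28,88/3] -> miss, prune

Visited [0, 3, 4, 5, 6, 2, 8]. Tests: 7 box, 1 leaf. Nearest: P1.

== RESULT ==
[0, 3, 4, 5, 6, 2, 8]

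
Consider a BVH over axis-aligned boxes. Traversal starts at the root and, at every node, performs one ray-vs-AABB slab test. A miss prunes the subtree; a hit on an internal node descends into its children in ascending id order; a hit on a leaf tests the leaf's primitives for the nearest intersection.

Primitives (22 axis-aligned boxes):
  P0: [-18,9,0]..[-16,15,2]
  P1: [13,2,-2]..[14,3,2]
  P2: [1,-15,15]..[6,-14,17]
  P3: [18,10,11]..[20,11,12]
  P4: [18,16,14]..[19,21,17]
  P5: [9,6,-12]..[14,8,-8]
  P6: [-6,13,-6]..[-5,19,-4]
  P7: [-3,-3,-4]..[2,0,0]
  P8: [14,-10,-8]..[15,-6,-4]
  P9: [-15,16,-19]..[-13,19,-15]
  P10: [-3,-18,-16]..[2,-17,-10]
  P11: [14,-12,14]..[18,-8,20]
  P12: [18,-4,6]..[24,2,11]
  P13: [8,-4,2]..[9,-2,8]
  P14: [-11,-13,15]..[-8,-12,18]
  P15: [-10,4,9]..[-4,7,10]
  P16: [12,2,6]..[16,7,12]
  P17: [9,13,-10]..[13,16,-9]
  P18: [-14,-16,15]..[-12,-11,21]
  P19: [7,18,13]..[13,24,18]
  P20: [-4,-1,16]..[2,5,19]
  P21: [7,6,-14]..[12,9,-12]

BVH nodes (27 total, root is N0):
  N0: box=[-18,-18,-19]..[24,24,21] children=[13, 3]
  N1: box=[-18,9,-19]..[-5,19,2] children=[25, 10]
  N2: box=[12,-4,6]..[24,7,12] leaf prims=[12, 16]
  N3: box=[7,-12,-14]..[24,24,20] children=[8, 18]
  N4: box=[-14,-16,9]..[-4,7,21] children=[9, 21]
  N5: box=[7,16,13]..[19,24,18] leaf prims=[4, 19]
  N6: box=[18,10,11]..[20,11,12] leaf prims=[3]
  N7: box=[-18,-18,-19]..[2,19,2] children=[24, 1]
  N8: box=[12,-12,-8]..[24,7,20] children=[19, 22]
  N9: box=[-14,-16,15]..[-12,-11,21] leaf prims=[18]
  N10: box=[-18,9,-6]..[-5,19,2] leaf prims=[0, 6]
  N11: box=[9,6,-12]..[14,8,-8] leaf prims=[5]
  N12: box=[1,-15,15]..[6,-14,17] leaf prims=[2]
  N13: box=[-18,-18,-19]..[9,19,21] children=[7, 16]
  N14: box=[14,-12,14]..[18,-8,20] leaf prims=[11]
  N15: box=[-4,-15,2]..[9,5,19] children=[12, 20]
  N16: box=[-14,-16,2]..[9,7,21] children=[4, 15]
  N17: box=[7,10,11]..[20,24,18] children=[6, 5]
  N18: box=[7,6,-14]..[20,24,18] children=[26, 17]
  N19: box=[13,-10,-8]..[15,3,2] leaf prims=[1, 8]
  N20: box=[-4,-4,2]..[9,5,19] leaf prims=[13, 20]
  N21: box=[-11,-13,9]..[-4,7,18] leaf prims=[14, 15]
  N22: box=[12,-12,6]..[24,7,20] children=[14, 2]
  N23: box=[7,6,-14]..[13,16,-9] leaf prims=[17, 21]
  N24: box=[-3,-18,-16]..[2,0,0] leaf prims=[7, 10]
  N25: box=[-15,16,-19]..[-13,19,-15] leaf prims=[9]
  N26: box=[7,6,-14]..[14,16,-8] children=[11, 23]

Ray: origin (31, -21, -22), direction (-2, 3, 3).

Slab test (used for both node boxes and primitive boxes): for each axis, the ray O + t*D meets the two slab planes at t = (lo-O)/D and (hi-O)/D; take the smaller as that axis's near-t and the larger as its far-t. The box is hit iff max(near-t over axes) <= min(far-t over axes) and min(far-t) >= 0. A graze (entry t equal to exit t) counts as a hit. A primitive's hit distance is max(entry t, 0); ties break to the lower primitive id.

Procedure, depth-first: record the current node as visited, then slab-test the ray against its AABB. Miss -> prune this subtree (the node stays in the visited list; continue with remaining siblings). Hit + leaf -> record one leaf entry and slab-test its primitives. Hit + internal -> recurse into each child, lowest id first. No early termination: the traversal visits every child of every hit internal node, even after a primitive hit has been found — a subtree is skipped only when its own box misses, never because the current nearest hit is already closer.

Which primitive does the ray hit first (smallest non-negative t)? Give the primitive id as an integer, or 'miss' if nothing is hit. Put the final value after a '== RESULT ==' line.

Walk:
N0 x:[7/2,49/2] y:[1,15] z:[1,43/3] -> hit [7/2,43/3], descend [3, 13]
  N3 x:[7/2,12] y:[3,15] z:[8/3,14] -> hit [7/2,12], descend [8, 18]
    N8 x:[7/2,19/2] y:[3,28/3] z:[14/3,14] -> hit [14/3,28/3], descend [19, 22]
      N19 x:[8,9] y:[11/3,8] z:[14/3,8] -> hit [8,8] leaf, test {P1(miss), P8(miss)}
      N22 x:[7/2,19/2] y:[3,28/3] z:[28/3,14] -> hit [28/3,28/3], descend [2, 14]
        N2 x:[7/2,19/2] y:[17/3,28/3] z:[28/3,34/3] -> hit [28/3,28/3] leaf, test {P12(miss), P16@t=28/3}
        N14 x:[13/2,17/2] y:[3,13/3] z:[12,14] -> miss, prune
    N18 x:[11/2,12] y:[9,15] z:[8/3,40/3] -> hit [9,12], descend [17, 26]
      N17 x:[11/2,12] y:[31/3,15] z:[11,40/3] -> hit [11,12], descend [5, 6]
        N5 x:[6,12] y:[37/3,15] z:[35/3,40/3] -> miss, prune
        N6 x:[11/2,13/2] y:[31/3,32/3] z:[11,34/3] -> miss, prune
      N26 x:[17/2,12] y:[9,37/3] z:[8/3,14/3] -> miss, prune
  N13 x:[11,49/2] y:[1,40/3] z:[1,43/3] -> hit [11,40/3], descend [7, 16]
    N7 x:[29/2,49/2] y:[1,40/3] z:[1,8] -> miss, prune
    N16 x:[11,45/2] y:[5/3,28/3] z:[8,43/3] -> miss, prune

Visited [0, 3, 8, 19, 22, 2, 14, 18, 17, 5, 6, 26, 13, 7, 16]. Tests: 15 box, 2 leaf. Nearest: P16.

== RESULT ==
16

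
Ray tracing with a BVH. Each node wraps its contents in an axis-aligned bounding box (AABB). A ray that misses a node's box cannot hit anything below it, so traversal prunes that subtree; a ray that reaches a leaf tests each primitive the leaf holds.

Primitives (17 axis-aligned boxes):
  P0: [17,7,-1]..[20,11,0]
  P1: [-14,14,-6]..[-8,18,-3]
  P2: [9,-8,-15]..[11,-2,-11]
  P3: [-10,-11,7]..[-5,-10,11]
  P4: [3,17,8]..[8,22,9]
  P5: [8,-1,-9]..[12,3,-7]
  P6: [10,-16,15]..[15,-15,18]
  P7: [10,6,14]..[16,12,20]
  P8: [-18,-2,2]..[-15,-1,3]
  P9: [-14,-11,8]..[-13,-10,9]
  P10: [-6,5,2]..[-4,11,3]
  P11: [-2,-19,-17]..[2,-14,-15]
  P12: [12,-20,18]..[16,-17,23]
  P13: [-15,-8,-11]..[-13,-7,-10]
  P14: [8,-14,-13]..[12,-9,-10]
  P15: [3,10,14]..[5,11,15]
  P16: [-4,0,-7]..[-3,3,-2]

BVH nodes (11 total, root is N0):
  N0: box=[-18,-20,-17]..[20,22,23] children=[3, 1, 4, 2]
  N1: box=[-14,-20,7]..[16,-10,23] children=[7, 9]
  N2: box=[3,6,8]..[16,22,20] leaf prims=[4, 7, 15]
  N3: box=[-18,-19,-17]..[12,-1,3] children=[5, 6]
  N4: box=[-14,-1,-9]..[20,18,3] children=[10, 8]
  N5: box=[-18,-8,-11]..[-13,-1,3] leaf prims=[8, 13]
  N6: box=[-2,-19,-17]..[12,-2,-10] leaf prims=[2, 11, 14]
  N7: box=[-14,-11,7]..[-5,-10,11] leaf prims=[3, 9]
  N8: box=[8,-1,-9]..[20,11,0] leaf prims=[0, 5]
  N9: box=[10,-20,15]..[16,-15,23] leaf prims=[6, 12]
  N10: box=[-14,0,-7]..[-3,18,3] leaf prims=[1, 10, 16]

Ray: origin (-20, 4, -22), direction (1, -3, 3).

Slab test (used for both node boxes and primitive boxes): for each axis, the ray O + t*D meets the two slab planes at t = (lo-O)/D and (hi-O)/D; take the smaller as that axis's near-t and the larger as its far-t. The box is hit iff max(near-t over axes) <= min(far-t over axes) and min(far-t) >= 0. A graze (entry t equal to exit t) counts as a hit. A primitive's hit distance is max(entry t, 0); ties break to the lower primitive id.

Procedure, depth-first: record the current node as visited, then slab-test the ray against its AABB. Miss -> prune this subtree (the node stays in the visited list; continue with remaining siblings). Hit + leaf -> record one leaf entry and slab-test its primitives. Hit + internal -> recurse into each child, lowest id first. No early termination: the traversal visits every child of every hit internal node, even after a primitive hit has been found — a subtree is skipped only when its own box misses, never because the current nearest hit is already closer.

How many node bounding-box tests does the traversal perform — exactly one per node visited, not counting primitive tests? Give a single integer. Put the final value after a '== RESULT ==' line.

Walk:
N0 x:[2,40] y:[-6,8] z:[5/3,15] -> hit [2,8], descend [1, 2, 3, 4]
  N1 x:[6,36] y:[14/3,8] z:[29/3,15] -> miss, prune
  N2 x:[23,36] y:[-6,-2/3] z:[10,14] -> miss, prune
  N3 x:[2,32] y:[5/3,23/3] z:[5/3,25/3] -> hit [2,23/3], descend [5, 6]
    N5 x:[2,7] y:[5/3,4] z:[11/3,25/3] -> hit [11/3,4] leaf, test {P8(miss), P13(miss)}
    N6 x:[18,32] y:[2,23/3] z:[5/3,4] -> miss, prune
  N4 x:[6,40] y:[-14/3,5/3] z:[13/3,25/3] -> miss, prune

Visited [0, 1, 2, 3, 5, 6, 4]. Tests: 7 box, 1 leaf. Nearest: miss.

== RESULT ==
7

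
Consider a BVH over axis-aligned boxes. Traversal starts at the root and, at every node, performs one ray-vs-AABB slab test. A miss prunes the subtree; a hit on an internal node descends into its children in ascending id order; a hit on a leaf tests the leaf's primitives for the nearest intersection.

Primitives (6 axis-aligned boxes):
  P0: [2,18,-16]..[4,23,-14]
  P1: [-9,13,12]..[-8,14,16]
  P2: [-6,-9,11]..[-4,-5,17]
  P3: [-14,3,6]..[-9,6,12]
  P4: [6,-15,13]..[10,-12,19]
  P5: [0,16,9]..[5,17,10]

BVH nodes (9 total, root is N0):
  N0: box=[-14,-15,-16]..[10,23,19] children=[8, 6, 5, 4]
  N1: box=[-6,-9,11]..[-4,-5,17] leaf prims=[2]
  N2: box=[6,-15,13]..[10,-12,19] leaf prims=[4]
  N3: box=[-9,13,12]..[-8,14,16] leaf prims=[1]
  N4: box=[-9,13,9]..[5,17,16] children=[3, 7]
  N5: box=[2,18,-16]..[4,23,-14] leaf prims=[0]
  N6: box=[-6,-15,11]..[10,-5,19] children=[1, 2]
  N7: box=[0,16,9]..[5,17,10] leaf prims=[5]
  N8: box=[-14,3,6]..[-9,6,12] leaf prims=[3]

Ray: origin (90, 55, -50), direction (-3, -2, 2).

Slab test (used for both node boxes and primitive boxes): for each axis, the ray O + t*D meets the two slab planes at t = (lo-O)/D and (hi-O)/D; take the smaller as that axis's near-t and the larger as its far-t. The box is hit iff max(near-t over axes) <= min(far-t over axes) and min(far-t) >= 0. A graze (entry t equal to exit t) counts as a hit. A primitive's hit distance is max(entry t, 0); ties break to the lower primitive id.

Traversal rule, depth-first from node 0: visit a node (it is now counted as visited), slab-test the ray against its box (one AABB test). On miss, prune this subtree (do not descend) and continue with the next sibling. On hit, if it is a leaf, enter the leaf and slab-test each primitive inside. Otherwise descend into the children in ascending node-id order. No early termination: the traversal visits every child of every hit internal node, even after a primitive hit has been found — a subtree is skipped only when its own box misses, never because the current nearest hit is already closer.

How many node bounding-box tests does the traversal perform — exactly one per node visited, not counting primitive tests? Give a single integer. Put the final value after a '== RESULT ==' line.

Trace the traversal:
N0 x:[80/3,104/3] y:[16,35] z:[17,69/2] -> hit [80/3,69/2], descend [4, 5, 6, 8]
  N4 x:[85/3,33] y:[19,21] z:[59/2,33] -> miss, prune
  N5 x:[86/3,88/3] y:[16,37/2] z:[17,18] -> miss, prune
  N6 x:[80/3,32] y:[30,35] z:[61/2,69/2] -> hit [61/2,32], descend [1, 2]
    N1 x:[94/3,32] y:[30,32] z:[61/2,67/2] -> hit [94/3,32] leaf, test {P2@t=94/3}
    N2 x:[80/3,28] y:[67/2,35] z:[63/2,69/2] -> miss, prune
  N8 x:[33,104/3] y:[49/2,26] z:[28,31] -> miss, prune

Visited [0, 4, 5, 6, 1, 2, 8]. Tests: 7 box, 1 leaf. Nearest: P2.

== RESULT ==
7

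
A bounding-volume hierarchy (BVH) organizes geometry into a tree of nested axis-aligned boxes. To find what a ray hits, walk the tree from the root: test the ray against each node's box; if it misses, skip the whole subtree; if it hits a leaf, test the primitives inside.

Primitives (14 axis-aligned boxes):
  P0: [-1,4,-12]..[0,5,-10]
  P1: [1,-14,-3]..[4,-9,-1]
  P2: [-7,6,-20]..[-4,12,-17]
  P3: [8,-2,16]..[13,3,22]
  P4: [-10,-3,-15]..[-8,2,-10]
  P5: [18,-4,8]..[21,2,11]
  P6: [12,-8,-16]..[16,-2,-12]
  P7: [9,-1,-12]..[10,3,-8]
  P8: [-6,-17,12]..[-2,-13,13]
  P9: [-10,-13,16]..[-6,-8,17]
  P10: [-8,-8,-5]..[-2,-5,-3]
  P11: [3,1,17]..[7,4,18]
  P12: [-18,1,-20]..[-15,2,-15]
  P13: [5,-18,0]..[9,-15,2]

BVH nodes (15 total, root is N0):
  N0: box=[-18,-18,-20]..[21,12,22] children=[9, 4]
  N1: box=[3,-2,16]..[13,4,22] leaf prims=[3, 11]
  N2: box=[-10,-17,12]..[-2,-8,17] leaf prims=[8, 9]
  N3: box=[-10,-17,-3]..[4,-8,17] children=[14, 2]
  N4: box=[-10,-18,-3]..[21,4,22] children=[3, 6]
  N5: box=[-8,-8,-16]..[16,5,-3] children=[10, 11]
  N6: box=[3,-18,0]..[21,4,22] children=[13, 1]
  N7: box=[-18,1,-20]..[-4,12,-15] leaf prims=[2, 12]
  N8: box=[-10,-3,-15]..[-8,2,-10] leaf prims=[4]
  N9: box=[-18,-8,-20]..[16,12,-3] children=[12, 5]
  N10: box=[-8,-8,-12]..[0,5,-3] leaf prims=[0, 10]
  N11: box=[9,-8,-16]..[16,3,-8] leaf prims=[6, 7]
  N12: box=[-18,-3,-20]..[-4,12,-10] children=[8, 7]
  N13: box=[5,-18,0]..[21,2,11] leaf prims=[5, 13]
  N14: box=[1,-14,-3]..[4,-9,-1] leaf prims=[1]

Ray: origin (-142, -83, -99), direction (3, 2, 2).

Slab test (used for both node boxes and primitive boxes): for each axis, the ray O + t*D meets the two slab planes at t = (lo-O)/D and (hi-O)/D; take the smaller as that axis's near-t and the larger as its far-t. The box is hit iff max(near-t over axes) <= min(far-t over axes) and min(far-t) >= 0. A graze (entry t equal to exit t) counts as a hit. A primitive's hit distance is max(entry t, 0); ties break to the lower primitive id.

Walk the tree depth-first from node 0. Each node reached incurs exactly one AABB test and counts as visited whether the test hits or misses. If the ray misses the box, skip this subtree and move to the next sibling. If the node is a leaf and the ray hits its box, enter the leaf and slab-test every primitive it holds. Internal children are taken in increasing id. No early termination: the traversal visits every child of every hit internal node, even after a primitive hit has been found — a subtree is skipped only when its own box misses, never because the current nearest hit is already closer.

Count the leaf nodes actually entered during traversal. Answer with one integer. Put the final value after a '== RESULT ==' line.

Walk:
N0 x:[124/3,163/3] y:[65/2,95/2] z:[79/2,121/2] -> hit [124/3,95/2], descend [4, 9]
  N4 x:[44,163/3] y:[65/2,87/2] z:[48,121/2] -> miss, prune
  N9 x:[124/3,158/3] y:[75/2,95/2] z:[79/2,48] -> hit [124/3,95/2], descend [5, 12]
    N5 x:[134/3,158/3] y:[75/2,44] z:[83/2,48] -> miss, prune
    N12 x:[124/3,46] y:[40,95/2] z:[79/2,89/2] -> hit [124/3,89/2], descend [7, 8]
      N7 x:[124/3,46] y:[42,95/2] z:[79/2,42] -> hit [42,42] leaf, test {P2(miss), P12@t=42}
      N8 x:[44,134/3] y:[40,85/2] z:[42,89/2] -> miss, prune

order=[0, 4, 9, 5, 12, 7, 8]  |boxes|=7  |leaves|=1  hit=P12

== RESULT ==
1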